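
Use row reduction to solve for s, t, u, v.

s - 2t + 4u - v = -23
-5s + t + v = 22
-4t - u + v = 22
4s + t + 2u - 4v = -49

Forward elimination on [A|b]:
R2 <- R2 - (-5)*R1:  [   0   -9   20   -4  -93 ]
R4 <- R4 - (4)*R1:  [   0    9  -14    0   43 ]
R3 <- R3 - (4/9)*R2:  [     0      0  -89/9   25/9  190/3 ]
R4 <- R4 - (-1)*R2:  [   0    0    6   -4  -50 ]
R4 <- R4 - (-54/89)*R3:  [        0         0         0   -206/89  -1030/89 ]
Row echelon form:
[ 1  -2      4       -1  |       -23 ]
[ 0  -9     20       -4  |       -93 ]
[ 0   0  -89/9     25/9  |     190/3 ]
[ 0   0      0  -206/89  |  -1030/89 ]
Back-substitution:
v = (-1030/89) / (-206/89) = 5
u = (190/3 - (25/9)*(5)) / (-89/9) = -5
t = (-93 - (20)*(-5) - (-4)*(5)) / -9 = -3
s = (-23 - (-2)*(-3) - (4)*(-5) - (-1)*(5)) / 1 = -4

(-4, -3, -5, 5)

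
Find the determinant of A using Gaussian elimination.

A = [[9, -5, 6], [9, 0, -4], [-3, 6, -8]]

Forward elimination:
R2 <- R2 - (1)*R1:  [   0    5  -10 ]
R3 <- R3 - (-1/3)*R1:  [    0  13/3    -6 ]
R3 <- R3 - (13/15)*R2:  [   0    0  8/3 ]
Upper-triangular form:
[ 9  -5    6 ]
[ 0   5  -10 ]
[ 0   0  8/3 ]
det(A) = (-1)^0 * (9) * (5) * (8/3) = 120  (0 row swaps -> sign +1)

det(A) = 120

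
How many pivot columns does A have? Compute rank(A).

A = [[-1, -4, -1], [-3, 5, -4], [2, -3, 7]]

Row reduction:
R2 <- R2 - (3)*R1:  [  0  17  -1 ]
R3 <- R3 - (-2)*R1:  [   0  -11    5 ]
R3 <- R3 - (-11/17)*R2:  [     0      0  74/17 ]
Row echelon form:
[ -1  -4     -1 ]
[  0  17     -1 ]
[  0   0  74/17 ]
Nonzero rows / pivot columns: 3

rank(A) = 3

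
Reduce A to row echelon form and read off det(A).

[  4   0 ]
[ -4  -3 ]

Forward elimination:
R2 <- R2 - (-1)*R1:  [  0  -3 ]
Upper-triangular form:
[ 4   0 ]
[ 0  -3 ]
det(A) = (-1)^0 * (4) * (-3) = -12  (0 row swaps -> sign +1)

det(A) = -12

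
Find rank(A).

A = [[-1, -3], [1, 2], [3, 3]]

Row reduction:
R2 <- R2 - (-1)*R1:  [  0  -1 ]
R3 <- R3 - (-3)*R1:  [  0  -6 ]
R3 <- R3 - (6)*R2:  [ 0  0 ]
Row echelon form:
[ -1  -3 ]
[  0  -1 ]
[  0   0 ]
Nonzero rows / pivot columns: 2

rank(A) = 2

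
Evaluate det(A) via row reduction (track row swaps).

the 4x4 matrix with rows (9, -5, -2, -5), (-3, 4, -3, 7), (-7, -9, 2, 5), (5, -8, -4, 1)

det(A) = 586

Forward elimination:
R2 <- R2 - (-1/3)*R1:  [     0    7/3  -11/3   16/3 ]
R3 <- R3 - (-7/9)*R1:  [      0  -116/9     4/9    10/9 ]
R4 <- R4 - (5/9)*R1:  [     0  -47/9  -26/9   34/9 ]
R3 <- R3 - (-116/21)*R2:  [       0        0  -416/21    214/7 ]
R4 <- R4 - (-47/21)*R2:  [       0        0  -233/21    110/7 ]
R4 <- R4 - (233/416)*R3:  [        0         0         0  -293/208 ]
Upper-triangular form:
[ 9   -5       -2        -5 ]
[ 0  7/3    -11/3      16/3 ]
[ 0    0  -416/21     214/7 ]
[ 0    0        0  -293/208 ]
det(A) = (-1)^0 * (9) * (7/3) * (-416/21) * (-293/208) = 586  (0 row swaps -> sign +1)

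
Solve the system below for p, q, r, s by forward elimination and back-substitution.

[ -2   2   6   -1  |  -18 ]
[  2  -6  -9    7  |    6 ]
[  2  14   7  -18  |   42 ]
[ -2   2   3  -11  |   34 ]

Forward elimination on [A|b]:
R2 <- R2 - (-1)*R1:  [   0   -4   -3    6  -12 ]
R3 <- R3 - (-1)*R1:  [   0   16   13  -19   24 ]
R4 <- R4 - (1)*R1:  [   0    0   -3  -10   52 ]
R3 <- R3 - (-4)*R2:  [   0    0    1    5  -24 ]
R4 <- R4 - (-3)*R3:  [   0    0    0    5  -20 ]
Row echelon form:
[ -2   2   6  -1  |  -18 ]
[  0  -4  -3   6  |  -12 ]
[  0   0   1   5  |  -24 ]
[  0   0   0   5  |  -20 ]
Back-substitution:
s = (-20) / 5 = -4
r = (-24 - (5)*(-4)) / 1 = -4
q = (-12 - (-3)*(-4) - (6)*(-4)) / -4 = 0
p = (-18 - (2)*(0) - (6)*(-4) - (-1)*(-4)) / -2 = -1

(-1, 0, -4, -4)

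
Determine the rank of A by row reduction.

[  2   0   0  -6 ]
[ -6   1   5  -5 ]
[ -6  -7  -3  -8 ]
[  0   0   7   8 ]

Row reduction:
R2 <- R2 - (-3)*R1:  [   0    1    5  -23 ]
R3 <- R3 - (-3)*R1:  [   0   -7   -3  -26 ]
R3 <- R3 - (-7)*R2:  [    0     0    32  -187 ]
R4 <- R4 - (7/32)*R3:  [       0        0        0  1565/32 ]
Row echelon form:
[ 2  0   0       -6 ]
[ 0  1   5      -23 ]
[ 0  0  32     -187 ]
[ 0  0   0  1565/32 ]
Nonzero rows / pivot columns: 4

rank(A) = 4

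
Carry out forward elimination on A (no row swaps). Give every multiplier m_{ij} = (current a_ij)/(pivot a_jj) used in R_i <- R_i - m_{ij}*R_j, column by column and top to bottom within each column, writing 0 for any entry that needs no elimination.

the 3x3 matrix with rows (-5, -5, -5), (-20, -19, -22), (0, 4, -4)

multipliers: 4, 0, 4

Forward elimination:
R2 <- R2 - (4)*R1:  [  0   1  -2 ]
R3: entry in column 1 is already 0 -> m_{31} = 0 (no row operation needed)
R3 <- R3 - (4)*R2:  [ 0  0  4 ]
Multipliers (in order of application): m_{21} = 4, m_{31} = 0, m_{32} = 4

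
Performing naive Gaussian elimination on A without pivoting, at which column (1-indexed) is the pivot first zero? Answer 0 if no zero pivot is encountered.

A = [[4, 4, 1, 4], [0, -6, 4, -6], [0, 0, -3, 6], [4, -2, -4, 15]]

Naive forward elimination:
R4 <- R4 - (1)*R1:  [  0  -6  -5  11 ]
R4 <- R4 - (1)*R2:  [  0   0  -9  17 ]
R4 <- R4 - (3)*R3:  [  0   0   0  -1 ]
All pivots nonzero; naive elimination completes without hitting a zero pivot.

first zero-pivot column = 0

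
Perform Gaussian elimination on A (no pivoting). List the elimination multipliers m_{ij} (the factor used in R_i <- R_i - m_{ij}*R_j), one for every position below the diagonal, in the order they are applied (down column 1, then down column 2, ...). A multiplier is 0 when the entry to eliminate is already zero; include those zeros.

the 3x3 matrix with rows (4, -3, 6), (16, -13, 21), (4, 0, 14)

Forward elimination:
R2 <- R2 - (4)*R1:  [  0  -1  -3 ]
R3 <- R3 - (1)*R1:  [ 0  3  8 ]
R3 <- R3 - (-3)*R2:  [  0   0  -1 ]
Multipliers (in order of application): m_{21} = 4, m_{31} = 1, m_{32} = -3

multipliers: 4, 1, -3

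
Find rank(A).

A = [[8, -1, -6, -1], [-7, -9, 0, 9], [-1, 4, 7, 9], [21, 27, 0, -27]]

Row reduction:
R2 <- R2 - (-7/8)*R1:  [     0  -79/8  -21/4   65/8 ]
R3 <- R3 - (-1/8)*R1:  [    0  31/8  25/4  71/8 ]
R4 <- R4 - (21/8)*R1:  [      0   237/8    63/4  -195/8 ]
R3 <- R3 - (-31/79)*R2:  [      0       0  331/79  953/79 ]
R4 <- R4 - (-3)*R2:  [ 0  0  0  0 ]
Row echelon form:
[ 8     -1      -6      -1 ]
[ 0  -79/8   -21/4    65/8 ]
[ 0      0  331/79  953/79 ]
[ 0      0       0       0 ]
Nonzero rows / pivot columns: 3

rank(A) = 3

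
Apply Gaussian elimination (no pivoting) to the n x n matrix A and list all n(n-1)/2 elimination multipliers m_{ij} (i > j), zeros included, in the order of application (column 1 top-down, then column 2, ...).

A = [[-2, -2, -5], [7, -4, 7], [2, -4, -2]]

Forward elimination:
R2 <- R2 - (-7/2)*R1:  [     0    -11  -21/2 ]
R3 <- R3 - (-1)*R1:  [  0  -6  -7 ]
R3 <- R3 - (6/11)*R2:  [      0       0  -14/11 ]
Multipliers (in order of application): m_{21} = -7/2, m_{31} = -1, m_{32} = 6/11

multipliers: -7/2, -1, 6/11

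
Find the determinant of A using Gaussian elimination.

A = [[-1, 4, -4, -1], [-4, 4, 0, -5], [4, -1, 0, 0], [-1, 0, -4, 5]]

Forward elimination:
R2 <- R2 - (4)*R1:  [   0  -12   16   -1 ]
R3 <- R3 - (-4)*R1:  [   0   15  -16   -4 ]
R4 <- R4 - (1)*R1:  [  0  -4   0   6 ]
R3 <- R3 - (-5/4)*R2:  [     0      0      4  -21/4 ]
R4 <- R4 - (1/3)*R2:  [     0      0  -16/3   19/3 ]
R4 <- R4 - (-4/3)*R3:  [    0     0     0  -2/3 ]
Upper-triangular form:
[ -1    4  -4     -1 ]
[  0  -12  16     -1 ]
[  0    0   4  -21/4 ]
[  0    0   0   -2/3 ]
det(A) = (-1)^0 * (-1) * (-12) * (4) * (-2/3) = -32  (0 row swaps -> sign +1)

det(A) = -32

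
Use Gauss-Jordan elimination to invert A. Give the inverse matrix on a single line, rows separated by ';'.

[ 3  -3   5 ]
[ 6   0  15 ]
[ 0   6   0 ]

inverse = [1 -1/3 1/2; 0 0 1/6; -2/5 1/5 -1/5]

Gauss-Jordan on [A | I]:
R1 <- (1/3)*R1:  [   1   -1  5/3  |  1/3    0    0 ]
R2 <- R2 - (6)*R1:  [  0   6   5  |  -2   1   0 ]
R2 <- (1/6)*R2:  [    0     1   5/6  |  -1/3   1/6     0 ]
R1 <- R1 - (-1)*R2:  [   1    0  5/2  |    0  1/6    0 ]
R3 <- R3 - (6)*R2:  [  0   0  -5  |   2  -1   1 ]
R3 <- (1/-5)*R3:  [    0     0     1  |  -2/5   1/5  -1/5 ]
R1 <- R1 - (5/2)*R3:  [    1     0     0  |     1  -1/3   1/2 ]
R2 <- R2 - (5/6)*R3:  [   0    1    0  |    0    0  1/6 ]
Right block of [I | A^{-1}] is the inverse:
[    1  -1/3   1/2 ]
[    0     0   1/6 ]
[ -2/5   1/5  -1/5 ]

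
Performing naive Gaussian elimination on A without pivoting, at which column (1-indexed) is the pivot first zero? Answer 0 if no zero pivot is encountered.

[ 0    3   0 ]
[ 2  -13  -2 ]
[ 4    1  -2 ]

Naive forward elimination:
Pivot entry (1,1) is zero but row 2 has 2 in column 1 -> naive elimination stops; a row interchange (e.g. R1 <-> R2) would be required here.

first zero-pivot column = 1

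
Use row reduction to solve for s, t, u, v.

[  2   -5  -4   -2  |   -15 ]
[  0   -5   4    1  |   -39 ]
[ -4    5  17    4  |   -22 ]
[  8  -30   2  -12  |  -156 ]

Forward elimination on [A|b]:
R3 <- R3 - (-2)*R1:  [   0   -5    9    0  -52 ]
R4 <- R4 - (4)*R1:  [   0  -10   18   -4  -96 ]
R3 <- R3 - (1)*R2:  [   0    0    5   -1  -13 ]
R4 <- R4 - (2)*R2:  [   0    0   10   -6  -18 ]
R4 <- R4 - (2)*R3:  [  0   0   0  -4   8 ]
Row echelon form:
[ 2  -5  -4  -2  |  -15 ]
[ 0  -5   4   1  |  -39 ]
[ 0   0   5  -1  |  -13 ]
[ 0   0   0  -4  |    8 ]
Back-substitution:
v = (8) / -4 = -2
u = (-13 - (-1)*(-2)) / 5 = -3
t = (-39 - (4)*(-3) - (1)*(-2)) / -5 = 5
s = (-15 - (-5)*(5) - (-4)*(-3) - (-2)*(-2)) / 2 = -3

(-3, 5, -3, -2)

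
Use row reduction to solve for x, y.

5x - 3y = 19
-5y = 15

(2, -3)

Forward elimination on [A|b]:
Row echelon form:
[ 5  -3  |  19 ]
[ 0  -5  |  15 ]
Back-substitution:
y = (15) / -5 = -3
x = (19 - (-3)*(-3)) / 5 = 2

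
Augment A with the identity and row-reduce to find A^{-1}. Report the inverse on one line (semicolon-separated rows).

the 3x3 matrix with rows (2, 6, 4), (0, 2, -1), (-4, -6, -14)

Gauss-Jordan on [A | I]:
R1 <- (1/2)*R1:  [   1    3    2  |  1/2    0    0 ]
R3 <- R3 - (-4)*R1:  [  0   6  -6  |   2   0   1 ]
R2 <- (1/2)*R2:  [    0     1  -1/2  |     0   1/2     0 ]
R1 <- R1 - (3)*R2:  [    1     0   7/2  |   1/2  -3/2     0 ]
R3 <- R3 - (6)*R2:  [  0   0  -3  |   2  -3   1 ]
R3 <- (1/-3)*R3:  [    0     0     1  |  -2/3     1  -1/3 ]
R1 <- R1 - (7/2)*R3:  [    1     0     0  |  17/6    -5   7/6 ]
R2 <- R2 - (-1/2)*R3:  [    0     1     0  |  -1/3     1  -1/6 ]
Right block of [I | A^{-1}] is the inverse:
[ 17/6  -5   7/6 ]
[ -1/3   1  -1/6 ]
[ -2/3   1  -1/3 ]

inverse = [17/6 -5 7/6; -1/3 1 -1/6; -2/3 1 -1/3]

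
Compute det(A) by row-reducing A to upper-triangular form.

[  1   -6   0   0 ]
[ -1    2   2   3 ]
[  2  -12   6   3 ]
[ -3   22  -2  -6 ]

det(A) = 72

Forward elimination:
R2 <- R2 - (-1)*R1:  [  0  -4   2   3 ]
R3 <- R3 - (2)*R1:  [ 0  0  6  3 ]
R4 <- R4 - (-3)*R1:  [  0   4  -2  -6 ]
R4 <- R4 - (-1)*R2:  [  0   0   0  -3 ]
Upper-triangular form:
[ 1  -6  0   0 ]
[ 0  -4  2   3 ]
[ 0   0  6   3 ]
[ 0   0  0  -3 ]
det(A) = (-1)^0 * (1) * (-4) * (6) * (-3) = 72  (0 row swaps -> sign +1)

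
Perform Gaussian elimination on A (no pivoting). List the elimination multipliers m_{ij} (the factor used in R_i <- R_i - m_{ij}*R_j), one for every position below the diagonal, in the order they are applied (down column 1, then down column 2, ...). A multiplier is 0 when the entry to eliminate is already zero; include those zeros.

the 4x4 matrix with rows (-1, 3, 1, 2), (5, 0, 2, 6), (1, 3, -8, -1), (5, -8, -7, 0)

multipliers: -5, -1, -5, 2/5, 7/15, 79/147

Forward elimination:
R2 <- R2 - (-5)*R1:  [  0  15   7  16 ]
R3 <- R3 - (-1)*R1:  [  0   6  -7   1 ]
R4 <- R4 - (-5)*R1:  [  0   7  -2  10 ]
R3 <- R3 - (2/5)*R2:  [     0      0  -49/5  -27/5 ]
R4 <- R4 - (7/15)*R2:  [      0       0  -79/15   38/15 ]
R4 <- R4 - (79/147)*R3:  [       0        0        0  799/147 ]
Multipliers (in order of application): m_{21} = -5, m_{31} = -1, m_{41} = -5, m_{32} = 2/5, m_{42} = 7/15, m_{43} = 79/147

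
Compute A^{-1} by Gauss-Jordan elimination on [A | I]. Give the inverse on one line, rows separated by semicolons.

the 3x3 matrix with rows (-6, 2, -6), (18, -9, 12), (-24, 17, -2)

inverse = [-31/12 -49/36 -5/12; -7/2 -11/6 -1/2; 5/4 3/4 1/4]

Gauss-Jordan on [A | I]:
R1 <- (1/-6)*R1:  [    1  -1/3     1  |  -1/6     0     0 ]
R2 <- R2 - (18)*R1:  [  0  -3  -6  |   3   1   0 ]
R3 <- R3 - (-24)*R1:  [  0   9  22  |  -4   0   1 ]
R2 <- (1/-3)*R2:  [    0     1     2  |    -1  -1/3     0 ]
R1 <- R1 - (-1/3)*R2:  [    1     0   5/3  |  -1/2  -1/9     0 ]
R3 <- R3 - (9)*R2:  [ 0  0  4  |  5  3  1 ]
R3 <- (1/4)*R3:  [   0    0    1  |  5/4  3/4  1/4 ]
R1 <- R1 - (5/3)*R3:  [      1       0       0  |  -31/12  -49/36   -5/12 ]
R2 <- R2 - (2)*R3:  [     0      1      0  |   -7/2  -11/6   -1/2 ]
Right block of [I | A^{-1}] is the inverse:
[ -31/12  -49/36  -5/12 ]
[   -7/2   -11/6   -1/2 ]
[    5/4     3/4    1/4 ]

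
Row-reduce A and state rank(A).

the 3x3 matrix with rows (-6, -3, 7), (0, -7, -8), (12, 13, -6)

rank(A) = 2

Row reduction:
R3 <- R3 - (-2)*R1:  [ 0  7  8 ]
R3 <- R3 - (-1)*R2:  [ 0  0  0 ]
Row echelon form:
[ -6  -3   7 ]
[  0  -7  -8 ]
[  0   0   0 ]
Nonzero rows / pivot columns: 2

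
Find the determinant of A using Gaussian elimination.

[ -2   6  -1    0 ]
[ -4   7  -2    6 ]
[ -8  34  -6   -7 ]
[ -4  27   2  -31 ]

Forward elimination:
R2 <- R2 - (2)*R1:  [  0  -5   0   6 ]
R3 <- R3 - (4)*R1:  [  0  10  -2  -7 ]
R4 <- R4 - (2)*R1:  [   0   15    4  -31 ]
R3 <- R3 - (-2)*R2:  [  0   0  -2   5 ]
R4 <- R4 - (-3)*R2:  [   0    0    4  -13 ]
R4 <- R4 - (-2)*R3:  [  0   0   0  -3 ]
Upper-triangular form:
[ -2   6  -1   0 ]
[  0  -5   0   6 ]
[  0   0  -2   5 ]
[  0   0   0  -3 ]
det(A) = (-1)^0 * (-2) * (-5) * (-2) * (-3) = 60  (0 row swaps -> sign +1)

det(A) = 60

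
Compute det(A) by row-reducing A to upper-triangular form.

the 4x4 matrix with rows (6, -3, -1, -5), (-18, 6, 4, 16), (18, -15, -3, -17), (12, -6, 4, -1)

Forward elimination:
R2 <- R2 - (-3)*R1:  [  0  -3   1   1 ]
R3 <- R3 - (3)*R1:  [  0  -6   0  -2 ]
R4 <- R4 - (2)*R1:  [ 0  0  6  9 ]
R3 <- R3 - (2)*R2:  [  0   0  -2  -4 ]
R4 <- R4 - (-3)*R3:  [  0   0   0  -3 ]
Upper-triangular form:
[ 6  -3  -1  -5 ]
[ 0  -3   1   1 ]
[ 0   0  -2  -4 ]
[ 0   0   0  -3 ]
det(A) = (-1)^0 * (6) * (-3) * (-2) * (-3) = -108  (0 row swaps -> sign +1)

det(A) = -108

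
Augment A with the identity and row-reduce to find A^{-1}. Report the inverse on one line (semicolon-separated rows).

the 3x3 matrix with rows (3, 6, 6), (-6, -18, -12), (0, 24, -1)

inverse = [17 25/3 2; -1/3 -1/6 0; -8 -4 -1]

Gauss-Jordan on [A | I]:
R1 <- (1/3)*R1:  [   1    2    2  |  1/3    0    0 ]
R2 <- R2 - (-6)*R1:  [  0  -6   0  |   2   1   0 ]
R2 <- (1/-6)*R2:  [    0     1     0  |  -1/3  -1/6     0 ]
R1 <- R1 - (2)*R2:  [   1    0    2  |    1  1/3    0 ]
R3 <- R3 - (24)*R2:  [  0   0  -1  |   8   4   1 ]
R3 <- (1/-1)*R3:  [  0   0   1  |  -8  -4  -1 ]
R1 <- R1 - (2)*R3:  [    1     0     0  |    17  25/3     2 ]
Right block of [I | A^{-1}] is the inverse:
[   17  25/3   2 ]
[ -1/3  -1/6   0 ]
[   -8    -4  -1 ]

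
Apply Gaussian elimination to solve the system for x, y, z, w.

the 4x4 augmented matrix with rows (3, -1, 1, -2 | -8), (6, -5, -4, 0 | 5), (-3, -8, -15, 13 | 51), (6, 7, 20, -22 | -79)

Forward elimination on [A|b]:
R2 <- R2 - (2)*R1:  [  0  -3  -6   4  21 ]
R3 <- R3 - (-1)*R1:  [   0   -9  -14   11   43 ]
R4 <- R4 - (2)*R1:  [   0    9   18  -18  -63 ]
R3 <- R3 - (3)*R2:  [   0    0    4   -1  -20 ]
R4 <- R4 - (-3)*R2:  [  0   0   0  -6   0 ]
Row echelon form:
[ 3  -1   1  -2  |   -8 ]
[ 0  -3  -6   4  |   21 ]
[ 0   0   4  -1  |  -20 ]
[ 0   0   0  -6  |    0 ]
Back-substitution:
w = (0) / -6 = 0
z = (-20 - (-1)*(0)) / 4 = -5
y = (21 - (-6)*(-5) - (4)*(0)) / -3 = 3
x = (-8 - (-1)*(3) - (1)*(-5) - (-2)*(0)) / 3 = 0

(0, 3, -5, 0)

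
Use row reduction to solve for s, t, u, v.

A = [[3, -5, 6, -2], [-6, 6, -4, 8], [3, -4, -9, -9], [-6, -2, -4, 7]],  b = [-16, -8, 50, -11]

(-3, 1, -2, -5)

Forward elimination on [A|b]:
R2 <- R2 - (-2)*R1:  [   0   -4    8    4  -40 ]
R3 <- R3 - (1)*R1:  [   0    1  -15   -7   66 ]
R4 <- R4 - (-2)*R1:  [   0  -12    8    3  -43 ]
R3 <- R3 - (-1/4)*R2:  [   0    0  -13   -6   56 ]
R4 <- R4 - (3)*R2:  [   0    0  -16   -9   77 ]
R4 <- R4 - (16/13)*R3:  [      0       0       0  -21/13  105/13 ]
Row echelon form:
[ 3  -5    6      -2  |     -16 ]
[ 0  -4    8       4  |     -40 ]
[ 0   0  -13      -6  |      56 ]
[ 0   0    0  -21/13  |  105/13 ]
Back-substitution:
v = (105/13) / (-21/13) = -5
u = (56 - (-6)*(-5)) / -13 = -2
t = (-40 - (8)*(-2) - (4)*(-5)) / -4 = 1
s = (-16 - (-5)*(1) - (6)*(-2) - (-2)*(-5)) / 3 = -3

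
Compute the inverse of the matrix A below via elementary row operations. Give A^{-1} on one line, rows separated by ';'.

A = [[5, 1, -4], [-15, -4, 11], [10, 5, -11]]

inverse = [-11/30 -3/10 -1/6; -11/6 -1/2 1/6; -7/6 -1/2 -1/6]

Gauss-Jordan on [A | I]:
R1 <- (1/5)*R1:  [    1   1/5  -4/5  |   1/5     0     0 ]
R2 <- R2 - (-15)*R1:  [  0  -1  -1  |   3   1   0 ]
R3 <- R3 - (10)*R1:  [  0   3  -3  |  -2   0   1 ]
R2 <- (1/-1)*R2:  [  0   1   1  |  -3  -1   0 ]
R1 <- R1 - (1/5)*R2:  [   1    0   -1  |  4/5  1/5    0 ]
R3 <- R3 - (3)*R2:  [  0   0  -6  |   7   3   1 ]
R3 <- (1/-6)*R3:  [    0     0     1  |  -7/6  -1/2  -1/6 ]
R1 <- R1 - (-1)*R3:  [      1       0       0  |  -11/30   -3/10    -1/6 ]
R2 <- R2 - (1)*R3:  [     0      1      0  |  -11/6   -1/2    1/6 ]
Right block of [I | A^{-1}] is the inverse:
[ -11/30  -3/10  -1/6 ]
[  -11/6   -1/2   1/6 ]
[   -7/6   -1/2  -1/6 ]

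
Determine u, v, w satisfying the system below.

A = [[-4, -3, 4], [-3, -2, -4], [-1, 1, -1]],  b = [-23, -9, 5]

(1, 5, -1)

Forward elimination on [A|b]:
R2 <- R2 - (3/4)*R1:  [    0   1/4    -7  33/4 ]
R3 <- R3 - (1/4)*R1:  [    0   7/4    -2  43/4 ]
R3 <- R3 - (7)*R2:  [   0    0   47  -47 ]
Row echelon form:
[ -4   -3   4  |   -23 ]
[  0  1/4  -7  |  33/4 ]
[  0    0  47  |   -47 ]
Back-substitution:
w = (-47) / 47 = -1
v = (33/4 - (-7)*(-1)) / (1/4) = 5
u = (-23 - (-3)*(5) - (4)*(-1)) / -4 = 1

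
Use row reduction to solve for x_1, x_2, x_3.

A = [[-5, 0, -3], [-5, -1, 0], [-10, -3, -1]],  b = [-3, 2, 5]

Forward elimination on [A|b]:
R2 <- R2 - (1)*R1:  [  0  -1   3   5 ]
R3 <- R3 - (2)*R1:  [  0  -3   5  11 ]
R3 <- R3 - (3)*R2:  [  0   0  -4  -4 ]
Row echelon form:
[ -5   0  -3  |  -3 ]
[  0  -1   3  |   5 ]
[  0   0  -4  |  -4 ]
Back-substitution:
x_3 = (-4) / -4 = 1
x_2 = (5 - (3)*(1)) / -1 = -2
x_1 = (-3 - (-3)*(1)) / -5 = 0

(0, -2, 1)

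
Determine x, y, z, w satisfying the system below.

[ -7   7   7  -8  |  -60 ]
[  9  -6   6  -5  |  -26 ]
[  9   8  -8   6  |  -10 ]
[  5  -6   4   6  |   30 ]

(-2, -4, -2, 4)

Forward elimination on [A|b]:
R2 <- R2 - (-9/7)*R1:  [      0       3      15  -107/7  -722/7 ]
R3 <- R3 - (-9/7)*R1:  [      0      17       1   -30/7  -610/7 ]
R4 <- R4 - (-5/7)*R1:  [     0     -1      9    2/7  -90/7 ]
R3 <- R3 - (17/3)*R2:  [      0       0     -84   247/3  1492/3 ]
R4 <- R4 - (-1/3)*R2:  [       0        0       14  -101/21  -992/21 ]
R4 <- R4 - (-1/6)*R3:  [        0         0         0  1123/126   2246/63 ]
Row echelon form:
[ -7  7    7        -8  |      -60 ]
[  0  3   15    -107/7  |   -722/7 ]
[  0  0  -84     247/3  |   1492/3 ]
[  0  0    0  1123/126  |  2246/63 ]
Back-substitution:
w = (2246/63) / (1123/126) = 4
z = (1492/3 - (247/3)*(4)) / -84 = -2
y = (-722/7 - (15)*(-2) - (-107/7)*(4)) / 3 = -4
x = (-60 - (7)*(-4) - (7)*(-2) - (-8)*(4)) / -7 = -2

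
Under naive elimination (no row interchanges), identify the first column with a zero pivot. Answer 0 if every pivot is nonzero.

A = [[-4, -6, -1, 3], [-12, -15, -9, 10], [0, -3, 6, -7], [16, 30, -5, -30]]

first zero-pivot column = 3

Naive forward elimination:
R2 <- R2 - (3)*R1:  [  0   3  -6   1 ]
R4 <- R4 - (-4)*R1:  [   0    6   -9  -18 ]
R3 <- R3 - (-1)*R2:  [  0   0   0  -6 ]
R4 <- R4 - (2)*R2:  [   0    0    3  -20 ]
Matrix at this point:
[ -4  -6  -1    3 ]
[  0   3  -6    1 ]
[  0   0   0   -6 ]
[  0   0   3  -20 ]
Pivot entry (3,3) is zero but row 4 has 3 in column 3 -> naive elimination stops; a row interchange (e.g. R3 <-> R4) would be required here.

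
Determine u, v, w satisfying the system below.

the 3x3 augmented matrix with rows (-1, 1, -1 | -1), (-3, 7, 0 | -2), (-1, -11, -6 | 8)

Forward elimination on [A|b]:
R2 <- R2 - (3)*R1:  [ 0  4  3  1 ]
R3 <- R3 - (1)*R1:  [   0  -12   -5    9 ]
R3 <- R3 - (-3)*R2:  [  0   0   4  12 ]
Row echelon form:
[ -1  1  -1  |  -1 ]
[  0  4   3  |   1 ]
[  0  0   4  |  12 ]
Back-substitution:
w = (12) / 4 = 3
v = (1 - (3)*(3)) / 4 = -2
u = (-1 - (1)*(-2) - (-1)*(3)) / -1 = -4

(-4, -2, 3)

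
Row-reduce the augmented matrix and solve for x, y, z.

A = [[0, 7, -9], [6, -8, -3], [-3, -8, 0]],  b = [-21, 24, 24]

Forward elimination on [A|b]:
R1 <-> R2   (pivot in column 1 was zero)
[  6  -8  -3   24 ]
[  0   7  -9  -21 ]
[ -3  -8   0   24 ]
R3 <- R3 - (-1/2)*R1:  [    0   -12  -3/2    36 ]
R3 <- R3 - (-12/7)*R2:  [       0        0  -237/14        0 ]
Row echelon form:
[ 6  -8       -3  |   24 ]
[ 0   7       -9  |  -21 ]
[ 0   0  -237/14  |    0 ]
Back-substitution:
z = (0) / (-237/14) = 0
y = (-21 - (-9)*(0)) / 7 = -3
x = (24 - (-8)*(-3) - (-3)*(0)) / 6 = 0

(0, -3, 0)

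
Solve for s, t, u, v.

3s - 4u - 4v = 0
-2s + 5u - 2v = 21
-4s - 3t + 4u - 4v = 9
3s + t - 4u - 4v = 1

(4, 1, 5, -2)

Forward elimination on [A|b]:
R2 <- R2 - (-2/3)*R1:  [     0      0    7/3  -14/3     21 ]
R3 <- R3 - (-4/3)*R1:  [     0     -3   -4/3  -28/3      9 ]
R4 <- R4 - (1)*R1:  [ 0  1  0  0  1 ]
R2 <-> R3   (pivot in column 2 was zero)
[ 3   0    -4     -4   0 ]
[ 0  -3  -4/3  -28/3   9 ]
[ 0   0   7/3  -14/3  21 ]
[ 0   1     0      0   1 ]
R4 <- R4 - (-1/3)*R2:  [     0      0   -4/9  -28/9      4 ]
R4 <- R4 - (-4/21)*R3:  [  0   0   0  -4   8 ]
Row echelon form:
[ 3   0    -4     -4  |   0 ]
[ 0  -3  -4/3  -28/3  |   9 ]
[ 0   0   7/3  -14/3  |  21 ]
[ 0   0     0     -4  |   8 ]
Back-substitution:
v = (8) / -4 = -2
u = (21 - (-14/3)*(-2)) / (7/3) = 5
t = (9 - (-4/3)*(5) - (-28/3)*(-2)) / -3 = 1
s = (0 - (-4)*(5) - (-4)*(-2)) / 3 = 4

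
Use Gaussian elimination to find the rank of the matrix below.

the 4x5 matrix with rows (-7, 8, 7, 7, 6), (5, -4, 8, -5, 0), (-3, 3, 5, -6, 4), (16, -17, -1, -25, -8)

rank(A) = 3

Row reduction:
R2 <- R2 - (-5/7)*R1:  [    0  12/7    13     0  30/7 ]
R3 <- R3 - (3/7)*R1:  [    0  -3/7     2    -9  10/7 ]
R4 <- R4 - (-16/7)*R1:  [    0   9/7    15    -9  40/7 ]
R3 <- R3 - (-1/4)*R2:  [    0     0  21/4    -9   5/2 ]
R4 <- R4 - (3/4)*R2:  [    0     0  21/4    -9   5/2 ]
R4 <- R4 - (1)*R3:  [ 0  0  0  0  0 ]
Row echelon form:
[ -7     8     7   7     6 ]
[  0  12/7    13   0  30/7 ]
[  0     0  21/4  -9   5/2 ]
[  0     0     0   0     0 ]
Nonzero rows / pivot columns: 3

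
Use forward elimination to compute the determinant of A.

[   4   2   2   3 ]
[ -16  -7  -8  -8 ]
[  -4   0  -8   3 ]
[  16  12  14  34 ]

Forward elimination:
R2 <- R2 - (-4)*R1:  [ 0  1  0  4 ]
R3 <- R3 - (-1)*R1:  [  0   2  -6   6 ]
R4 <- R4 - (4)*R1:  [  0   4   6  22 ]
R3 <- R3 - (2)*R2:  [  0   0  -6  -2 ]
R4 <- R4 - (4)*R2:  [ 0  0  6  6 ]
R4 <- R4 - (-1)*R3:  [ 0  0  0  4 ]
Upper-triangular form:
[ 4  2   2   3 ]
[ 0  1   0   4 ]
[ 0  0  -6  -2 ]
[ 0  0   0   4 ]
det(A) = (-1)^0 * (4) * (1) * (-6) * (4) = -96  (0 row swaps -> sign +1)

det(A) = -96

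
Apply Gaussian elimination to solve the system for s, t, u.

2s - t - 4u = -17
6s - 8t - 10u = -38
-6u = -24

(-1, -1, 4)

Forward elimination on [A|b]:
R2 <- R2 - (3)*R1:  [  0  -5   2  13 ]
Row echelon form:
[ 2  -1  -4  |  -17 ]
[ 0  -5   2  |   13 ]
[ 0   0  -6  |  -24 ]
Back-substitution:
u = (-24) / -6 = 4
t = (13 - (2)*(4)) / -5 = -1
s = (-17 - (-1)*(-1) - (-4)*(4)) / 2 = -1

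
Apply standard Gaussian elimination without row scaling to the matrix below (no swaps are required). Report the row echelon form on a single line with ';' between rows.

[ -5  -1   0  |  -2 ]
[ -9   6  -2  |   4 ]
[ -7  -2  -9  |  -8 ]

REF = [-5 -1 0 -2; 0 39/5 -2 38/5; 0 0 -119/13 -60/13]

Forward elimination:
R2 <- R2 - (9/5)*R1:  [    0  39/5    -2  38/5 ]
R3 <- R3 - (7/5)*R1:  [     0   -3/5     -9  -26/5 ]
R3 <- R3 - (-1/13)*R2:  [       0        0  -119/13   -60/13 ]
Row echelon form:
[ -5    -1        0  |      -2 ]
[  0  39/5       -2  |    38/5 ]
[  0     0  -119/13  |  -60/13 ]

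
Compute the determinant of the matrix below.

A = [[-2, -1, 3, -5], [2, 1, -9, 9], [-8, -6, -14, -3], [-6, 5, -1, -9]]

Forward elimination:
R2 <- R2 - (-1)*R1:  [  0   0  -6   4 ]
R3 <- R3 - (4)*R1:  [   0   -2  -26   17 ]
R4 <- R4 - (3)*R1:  [   0    8  -10    6 ]
R2 <-> R3   (pivot in column 2 was zero)
[ -2  -1    3  -5 ]
[  0  -2  -26  17 ]
[  0   0   -6   4 ]
[  0   8  -10   6 ]
R4 <- R4 - (-4)*R2:  [    0     0  -114    74 ]
R4 <- R4 - (19)*R3:  [  0   0   0  -2 ]
Upper-triangular form:
[ -2  -1    3  -5 ]
[  0  -2  -26  17 ]
[  0   0   -6   4 ]
[  0   0    0  -2 ]
det(A) = (-1)^1 * (-2) * (-2) * (-6) * (-2) = -48  (1 row swap -> sign -1)

det(A) = -48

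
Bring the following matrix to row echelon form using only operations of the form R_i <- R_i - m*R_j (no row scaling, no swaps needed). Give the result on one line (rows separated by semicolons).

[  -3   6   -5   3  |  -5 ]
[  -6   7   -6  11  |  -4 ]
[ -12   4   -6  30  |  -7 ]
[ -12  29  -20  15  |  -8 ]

REF = [-3 6 -5 3 -5; 0 -5 4 5 6; 0 0 -2 -2 -11; 0 0 0 4 -4]

Forward elimination:
R2 <- R2 - (2)*R1:  [  0  -5   4   5   6 ]
R3 <- R3 - (4)*R1:  [   0  -20   14   18   13 ]
R4 <- R4 - (4)*R1:  [  0   5   0   3  12 ]
R3 <- R3 - (4)*R2:  [   0    0   -2   -2  -11 ]
R4 <- R4 - (-1)*R2:  [  0   0   4   8  18 ]
R4 <- R4 - (-2)*R3:  [  0   0   0   4  -4 ]
Row echelon form:
[ -3   6  -5   3  |   -5 ]
[  0  -5   4   5  |    6 ]
[  0   0  -2  -2  |  -11 ]
[  0   0   0   4  |   -4 ]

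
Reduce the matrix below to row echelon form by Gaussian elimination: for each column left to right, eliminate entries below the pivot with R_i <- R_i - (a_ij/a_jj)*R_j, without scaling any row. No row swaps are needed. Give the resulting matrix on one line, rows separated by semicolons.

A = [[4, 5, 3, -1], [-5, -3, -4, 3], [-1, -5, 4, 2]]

REF = [4 5 3 -1; 0 13/4 -1/4 7/4; 0 0 58/13 49/13]

Forward elimination:
R2 <- R2 - (-5/4)*R1:  [    0  13/4  -1/4   7/4 ]
R3 <- R3 - (-1/4)*R1:  [     0  -15/4   19/4    7/4 ]
R3 <- R3 - (-15/13)*R2:  [     0      0  58/13  49/13 ]
Row echelon form:
[ 4     5      3     -1 ]
[ 0  13/4   -1/4    7/4 ]
[ 0     0  58/13  49/13 ]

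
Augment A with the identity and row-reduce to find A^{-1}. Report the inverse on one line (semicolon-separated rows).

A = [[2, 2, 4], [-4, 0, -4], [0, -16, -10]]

Gauss-Jordan on [A | I]:
R1 <- (1/2)*R1:  [   1    1    2  |  1/2    0    0 ]
R2 <- R2 - (-4)*R1:  [ 0  4  4  |  2  1  0 ]
R2 <- (1/4)*R2:  [   0    1    1  |  1/2  1/4    0 ]
R1 <- R1 - (1)*R2:  [    1     0     1  |     0  -1/4     0 ]
R3 <- R3 - (-16)*R2:  [ 0  0  6  |  8  4  1 ]
R3 <- (1/6)*R3:  [   0    0    1  |  4/3  2/3  1/6 ]
R1 <- R1 - (1)*R3:  [      1       0       0  |    -4/3  -11/12    -1/6 ]
R2 <- R2 - (1)*R3:  [     0      1      0  |   -5/6  -5/12   -1/6 ]
Right block of [I | A^{-1}] is the inverse:
[ -4/3  -11/12  -1/6 ]
[ -5/6   -5/12  -1/6 ]
[  4/3     2/3   1/6 ]

inverse = [-4/3 -11/12 -1/6; -5/6 -5/12 -1/6; 4/3 2/3 1/6]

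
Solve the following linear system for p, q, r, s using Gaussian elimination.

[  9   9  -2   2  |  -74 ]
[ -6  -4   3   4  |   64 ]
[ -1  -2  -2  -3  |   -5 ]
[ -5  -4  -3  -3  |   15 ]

Forward elimination on [A|b]:
R2 <- R2 - (-2/3)*R1:  [    0     2   5/3  16/3  44/3 ]
R3 <- R3 - (-1/9)*R1:  [      0      -1   -20/9   -25/9  -119/9 ]
R4 <- R4 - (-5/9)*R1:  [      0       1   -37/9   -17/9  -235/9 ]
R3 <- R3 - (-1/2)*R2:  [      0       0  -25/18    -1/9   -53/9 ]
R4 <- R4 - (1/2)*R2:  [      0       0  -89/18   -41/9  -301/9 ]
R4 <- R4 - (89/25)*R3:  [       0        0        0  -104/25  -312/25 ]
Row echelon form:
[ 9  9      -2        2  |      -74 ]
[ 0  2     5/3     16/3  |     44/3 ]
[ 0  0  -25/18     -1/9  |    -53/9 ]
[ 0  0       0  -104/25  |  -312/25 ]
Back-substitution:
s = (-312/25) / (-104/25) = 3
r = (-53/9 - (-1/9)*(3)) / (-25/18) = 4
q = (44/3 - (5/3)*(4) - (16/3)*(3)) / 2 = -4
p = (-74 - (9)*(-4) - (-2)*(4) - (2)*(3)) / 9 = -4

(-4, -4, 4, 3)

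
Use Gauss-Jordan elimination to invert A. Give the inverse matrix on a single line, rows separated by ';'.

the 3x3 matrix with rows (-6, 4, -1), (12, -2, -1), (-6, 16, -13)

inverse = [7/36 1/6 -1/36; 3/4 1/3 -1/12; 5/6 1/3 -1/6]

Gauss-Jordan on [A | I]:
R1 <- (1/-6)*R1:  [    1  -2/3   1/6  |  -1/6     0     0 ]
R2 <- R2 - (12)*R1:  [  0   6  -3  |   2   1   0 ]
R3 <- R3 - (-6)*R1:  [   0   12  -12  |   -1    0    1 ]
R2 <- (1/6)*R2:  [    0     1  -1/2  |   1/3   1/6     0 ]
R1 <- R1 - (-2/3)*R2:  [    1     0  -1/6  |  1/18   1/9     0 ]
R3 <- R3 - (12)*R2:  [  0   0  -6  |  -5  -2   1 ]
R3 <- (1/-6)*R3:  [    0     0     1  |   5/6   1/3  -1/6 ]
R1 <- R1 - (-1/6)*R3:  [     1      0      0  |   7/36    1/6  -1/36 ]
R2 <- R2 - (-1/2)*R3:  [     0      1      0  |    3/4    1/3  -1/12 ]
Right block of [I | A^{-1}] is the inverse:
[ 7/36  1/6  -1/36 ]
[  3/4  1/3  -1/12 ]
[  5/6  1/3   -1/6 ]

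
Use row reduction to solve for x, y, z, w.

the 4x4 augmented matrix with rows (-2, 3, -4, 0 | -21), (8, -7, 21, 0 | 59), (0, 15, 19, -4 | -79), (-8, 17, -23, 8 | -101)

(3, -5, 0, 1)

Forward elimination on [A|b]:
R2 <- R2 - (-4)*R1:  [   0    5    5    0  -25 ]
R4 <- R4 - (4)*R1:  [   0    5   -7    8  -17 ]
R3 <- R3 - (3)*R2:  [  0   0   4  -4  -4 ]
R4 <- R4 - (1)*R2:  [   0    0  -12    8    8 ]
R4 <- R4 - (-3)*R3:  [  0   0   0  -4  -4 ]
Row echelon form:
[ -2  3  -4   0  |  -21 ]
[  0  5   5   0  |  -25 ]
[  0  0   4  -4  |   -4 ]
[  0  0   0  -4  |   -4 ]
Back-substitution:
w = (-4) / -4 = 1
z = (-4 - (-4)*(1)) / 4 = 0
y = (-25 - (5)*(0)) / 5 = -5
x = (-21 - (3)*(-5) - (-4)*(0)) / -2 = 3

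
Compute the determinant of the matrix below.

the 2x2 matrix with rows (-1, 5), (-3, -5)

Forward elimination:
R2 <- R2 - (3)*R1:  [   0  -20 ]
Upper-triangular form:
[ -1    5 ]
[  0  -20 ]
det(A) = (-1)^0 * (-1) * (-20) = 20  (0 row swaps -> sign +1)

det(A) = 20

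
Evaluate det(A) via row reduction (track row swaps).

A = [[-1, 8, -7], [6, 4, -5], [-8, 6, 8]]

det(A) = -602

Forward elimination:
R2 <- R2 - (-6)*R1:  [   0   52  -47 ]
R3 <- R3 - (8)*R1:  [   0  -58   64 ]
R3 <- R3 - (-29/26)*R2:  [      0       0  301/26 ]
Upper-triangular form:
[ -1   8      -7 ]
[  0  52     -47 ]
[  0   0  301/26 ]
det(A) = (-1)^0 * (-1) * (52) * (301/26) = -602  (0 row swaps -> sign +1)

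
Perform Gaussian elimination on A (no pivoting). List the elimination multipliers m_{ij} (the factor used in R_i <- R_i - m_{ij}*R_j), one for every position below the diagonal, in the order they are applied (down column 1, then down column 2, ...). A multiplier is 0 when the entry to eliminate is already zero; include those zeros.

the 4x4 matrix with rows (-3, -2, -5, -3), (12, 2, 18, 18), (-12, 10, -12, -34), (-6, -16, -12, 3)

multipliers: -4, 4, 2, -3, 2, 1

Forward elimination:
R2 <- R2 - (-4)*R1:  [  0  -6  -2   6 ]
R3 <- R3 - (4)*R1:  [   0   18    8  -22 ]
R4 <- R4 - (2)*R1:  [   0  -12   -2    9 ]
R3 <- R3 - (-3)*R2:  [  0   0   2  -4 ]
R4 <- R4 - (2)*R2:  [  0   0   2  -3 ]
R4 <- R4 - (1)*R3:  [ 0  0  0  1 ]
Multipliers (in order of application): m_{21} = -4, m_{31} = 4, m_{41} = 2, m_{32} = -3, m_{42} = 2, m_{43} = 1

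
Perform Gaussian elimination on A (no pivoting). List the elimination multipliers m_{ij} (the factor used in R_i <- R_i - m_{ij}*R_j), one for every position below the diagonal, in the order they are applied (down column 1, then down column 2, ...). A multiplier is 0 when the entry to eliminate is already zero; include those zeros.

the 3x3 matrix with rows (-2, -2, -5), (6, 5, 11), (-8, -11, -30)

multipliers: -3, 4, 3

Forward elimination:
R2 <- R2 - (-3)*R1:  [  0  -1  -4 ]
R3 <- R3 - (4)*R1:  [   0   -3  -10 ]
R3 <- R3 - (3)*R2:  [ 0  0  2 ]
Multipliers (in order of application): m_{21} = -3, m_{31} = 4, m_{32} = 3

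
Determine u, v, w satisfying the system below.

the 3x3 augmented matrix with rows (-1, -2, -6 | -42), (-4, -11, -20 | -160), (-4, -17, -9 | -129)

Forward elimination on [A|b]:
R2 <- R2 - (4)*R1:  [  0  -3   4   8 ]
R3 <- R3 - (4)*R1:  [  0  -9  15  39 ]
R3 <- R3 - (3)*R2:  [  0   0   3  15 ]
Row echelon form:
[ -1  -2  -6  |  -42 ]
[  0  -3   4  |    8 ]
[  0   0   3  |   15 ]
Back-substitution:
w = (15) / 3 = 5
v = (8 - (4)*(5)) / -3 = 4
u = (-42 - (-2)*(4) - (-6)*(5)) / -1 = 4

(4, 4, 5)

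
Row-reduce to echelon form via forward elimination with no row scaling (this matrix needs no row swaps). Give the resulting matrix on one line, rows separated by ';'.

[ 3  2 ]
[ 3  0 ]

Forward elimination:
R2 <- R2 - (1)*R1:  [  0  -2 ]
Row echelon form:
[ 3   2 ]
[ 0  -2 ]

REF = [3 2; 0 -2]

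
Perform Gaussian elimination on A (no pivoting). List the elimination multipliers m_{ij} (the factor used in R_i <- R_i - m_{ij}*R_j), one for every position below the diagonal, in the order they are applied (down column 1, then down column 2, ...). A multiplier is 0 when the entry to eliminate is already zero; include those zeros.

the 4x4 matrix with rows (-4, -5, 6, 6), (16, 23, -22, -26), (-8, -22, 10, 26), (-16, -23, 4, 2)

multipliers: -4, 2, 4, -4, -1, -3

Forward elimination:
R2 <- R2 - (-4)*R1:  [  0   3   2  -2 ]
R3 <- R3 - (2)*R1:  [   0  -12   -2   14 ]
R4 <- R4 - (4)*R1:  [   0   -3  -20  -22 ]
R3 <- R3 - (-4)*R2:  [ 0  0  6  6 ]
R4 <- R4 - (-1)*R2:  [   0    0  -18  -24 ]
R4 <- R4 - (-3)*R3:  [  0   0   0  -6 ]
Multipliers (in order of application): m_{21} = -4, m_{31} = 2, m_{41} = 4, m_{32} = -4, m_{42} = -1, m_{43} = -3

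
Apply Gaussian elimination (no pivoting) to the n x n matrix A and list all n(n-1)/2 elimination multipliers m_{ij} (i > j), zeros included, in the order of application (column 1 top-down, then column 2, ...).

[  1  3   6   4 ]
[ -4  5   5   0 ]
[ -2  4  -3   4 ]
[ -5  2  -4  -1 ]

Forward elimination:
R2 <- R2 - (-4)*R1:  [  0  17  29  16 ]
R3 <- R3 - (-2)*R1:  [  0  10   9  12 ]
R4 <- R4 - (-5)*R1:  [  0  17  26  19 ]
R3 <- R3 - (10/17)*R2:  [       0        0  -137/17    44/17 ]
R4 <- R4 - (1)*R2:  [  0   0  -3   3 ]
R4 <- R4 - (51/137)*R3:  [       0        0        0  279/137 ]
Multipliers (in order of application): m_{21} = -4, m_{31} = -2, m_{41} = -5, m_{32} = 10/17, m_{42} = 1, m_{43} = 51/137

multipliers: -4, -2, -5, 10/17, 1, 51/137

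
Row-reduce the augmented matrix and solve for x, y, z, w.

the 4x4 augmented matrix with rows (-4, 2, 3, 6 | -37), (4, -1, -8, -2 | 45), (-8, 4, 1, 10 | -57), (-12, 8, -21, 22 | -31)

(4, -3, -3, -1)

Forward elimination on [A|b]:
R2 <- R2 - (-1)*R1:  [  0   1  -5   4   8 ]
R3 <- R3 - (2)*R1:  [  0   0  -5  -2  17 ]
R4 <- R4 - (3)*R1:  [   0    2  -30    4   80 ]
R4 <- R4 - (2)*R2:  [   0    0  -20   -4   64 ]
R4 <- R4 - (4)*R3:  [  0   0   0   4  -4 ]
Row echelon form:
[ -4  2   3   6  |  -37 ]
[  0  1  -5   4  |    8 ]
[  0  0  -5  -2  |   17 ]
[  0  0   0   4  |   -4 ]
Back-substitution:
w = (-4) / 4 = -1
z = (17 - (-2)*(-1)) / -5 = -3
y = (8 - (-5)*(-3) - (4)*(-1)) / 1 = -3
x = (-37 - (2)*(-3) - (3)*(-3) - (6)*(-1)) / -4 = 4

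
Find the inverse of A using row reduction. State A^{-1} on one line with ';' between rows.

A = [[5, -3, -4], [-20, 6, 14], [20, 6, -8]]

Gauss-Jordan on [A | I]:
R1 <- (1/5)*R1:  [    1  -3/5  -4/5  |   1/5     0     0 ]
R2 <- R2 - (-20)*R1:  [  0  -6  -2  |   4   1   0 ]
R3 <- R3 - (20)*R1:  [  0  18   8  |  -4   0   1 ]
R2 <- (1/-6)*R2:  [    0     1   1/3  |  -2/3  -1/6     0 ]
R1 <- R1 - (-3/5)*R2:  [     1      0   -3/5  |   -1/5  -1/10      0 ]
R3 <- R3 - (18)*R2:  [ 0  0  2  |  8  3  1 ]
R3 <- (1/2)*R3:  [   0    0    1  |    4  3/2  1/2 ]
R1 <- R1 - (-3/5)*R3:  [    1     0     0  |  11/5   4/5  3/10 ]
R2 <- R2 - (1/3)*R3:  [    0     1     0  |    -2  -2/3  -1/6 ]
Right block of [I | A^{-1}] is the inverse:
[ 11/5   4/5  3/10 ]
[   -2  -2/3  -1/6 ]
[    4   3/2   1/2 ]

inverse = [11/5 4/5 3/10; -2 -2/3 -1/6; 4 3/2 1/2]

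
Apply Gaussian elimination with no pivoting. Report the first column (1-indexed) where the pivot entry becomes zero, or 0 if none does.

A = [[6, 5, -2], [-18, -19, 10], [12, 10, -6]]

Naive forward elimination:
R2 <- R2 - (-3)*R1:  [  0  -4   4 ]
R3 <- R3 - (2)*R1:  [  0   0  -2 ]
All pivots nonzero; naive elimination completes without hitting a zero pivot.

first zero-pivot column = 0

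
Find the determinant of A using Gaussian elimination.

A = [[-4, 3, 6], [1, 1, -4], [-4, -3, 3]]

det(A) = 81

Forward elimination:
R2 <- R2 - (-1/4)*R1:  [    0   7/4  -5/2 ]
R3 <- R3 - (1)*R1:  [  0  -6  -3 ]
R3 <- R3 - (-24/7)*R2:  [     0      0  -81/7 ]
Upper-triangular form:
[ -4    3      6 ]
[  0  7/4   -5/2 ]
[  0    0  -81/7 ]
det(A) = (-1)^0 * (-4) * (7/4) * (-81/7) = 81  (0 row swaps -> sign +1)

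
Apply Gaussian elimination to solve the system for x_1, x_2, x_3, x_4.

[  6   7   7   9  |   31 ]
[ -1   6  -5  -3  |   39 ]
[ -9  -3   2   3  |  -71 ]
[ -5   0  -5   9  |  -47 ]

Forward elimination on [A|b]:
R2 <- R2 - (-1/6)*R1:  [     0   43/6  -23/6   -3/2  265/6 ]
R3 <- R3 - (-3/2)*R1:  [     0   15/2   25/2   33/2  -49/2 ]
R4 <- R4 - (-5/6)*R1:  [      0    35/6     5/6    33/2  -127/6 ]
R3 <- R3 - (45/43)*R2:  [        0         0    710/43    777/43  -3041/43 ]
R4 <- R4 - (35/43)*R2:  [        0         0    170/43    762/43  -2456/43 ]
R4 <- R4 - (17/71)*R3:  [        0         0         0    951/71  -2853/71 ]
Row echelon form:
[ 6     7       7       9  |        31 ]
[ 0  43/6   -23/6    -3/2  |     265/6 ]
[ 0     0  710/43  777/43  |  -3041/43 ]
[ 0     0       0  951/71  |  -2853/71 ]
Back-substitution:
x_4 = (-2853/71) / (951/71) = -3
x_3 = (-3041/43 - (777/43)*(-3)) / (710/43) = -1
x_2 = (265/6 - (-23/6)*(-1) - (-3/2)*(-3)) / (43/6) = 5
x_1 = (31 - (7)*(5) - (7)*(-1) - (9)*(-3)) / 6 = 5

(5, 5, -1, -3)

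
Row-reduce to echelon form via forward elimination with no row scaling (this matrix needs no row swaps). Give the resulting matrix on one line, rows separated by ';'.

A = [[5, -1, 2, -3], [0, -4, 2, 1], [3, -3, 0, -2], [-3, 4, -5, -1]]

REF = [5 -1 2 -3; 0 -4 2 1; 0 0 -12/5 -4/5; 0 0 0 -5/4]

Forward elimination:
R3 <- R3 - (3/5)*R1:  [     0  -12/5   -6/5   -1/5 ]
R4 <- R4 - (-3/5)*R1:  [     0   17/5  -19/5  -14/5 ]
R3 <- R3 - (3/5)*R2:  [     0      0  -12/5   -4/5 ]
R4 <- R4 - (-17/20)*R2:  [      0       0  -21/10  -39/20 ]
R4 <- R4 - (7/8)*R3:  [    0     0     0  -5/4 ]
Row echelon form:
[ 5  -1      2    -3 ]
[ 0  -4      2     1 ]
[ 0   0  -12/5  -4/5 ]
[ 0   0      0  -5/4 ]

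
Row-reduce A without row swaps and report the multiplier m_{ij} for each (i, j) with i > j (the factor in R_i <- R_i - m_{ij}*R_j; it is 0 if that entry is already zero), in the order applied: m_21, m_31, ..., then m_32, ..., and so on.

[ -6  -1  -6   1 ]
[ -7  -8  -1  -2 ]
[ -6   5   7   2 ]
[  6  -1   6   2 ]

Forward elimination:
R2 <- R2 - (7/6)*R1:  [     0  -41/6      6  -19/6 ]
R3 <- R3 - (1)*R1:  [  0   6  13   1 ]
R4 <- R4 - (-1)*R1:  [  0  -2   0   3 ]
R3 <- R3 - (-36/41)*R2:  [      0       0  749/41  -73/41 ]
R4 <- R4 - (12/41)*R2:  [      0       0  -72/41  161/41 ]
R4 <- R4 - (-72/749)*R3:  [        0         0         0  2813/749 ]
Multipliers (in order of application): m_{21} = 7/6, m_{31} = 1, m_{41} = -1, m_{32} = -36/41, m_{42} = 12/41, m_{43} = -72/749

multipliers: 7/6, 1, -1, -36/41, 12/41, -72/749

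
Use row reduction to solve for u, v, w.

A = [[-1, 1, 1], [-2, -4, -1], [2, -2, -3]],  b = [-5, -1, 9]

(4, -2, 1)

Forward elimination on [A|b]:
R2 <- R2 - (2)*R1:  [  0  -6  -3   9 ]
R3 <- R3 - (-2)*R1:  [  0   0  -1  -1 ]
Row echelon form:
[ -1   1   1  |  -5 ]
[  0  -6  -3  |   9 ]
[  0   0  -1  |  -1 ]
Back-substitution:
w = (-1) / -1 = 1
v = (9 - (-3)*(1)) / -6 = -2
u = (-5 - (1)*(-2) - (1)*(1)) / -1 = 4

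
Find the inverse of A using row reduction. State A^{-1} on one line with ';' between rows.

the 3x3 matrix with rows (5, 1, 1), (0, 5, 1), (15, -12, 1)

Gauss-Jordan on [A | I]:
R1 <- (1/5)*R1:  [   1  1/5  1/5  |  1/5    0    0 ]
R3 <- R3 - (15)*R1:  [   0  -15   -2  |   -3    0    1 ]
R2 <- (1/5)*R2:  [   0    1  1/5  |    0  1/5    0 ]
R1 <- R1 - (1/5)*R2:  [     1      0   4/25  |    1/5  -1/25      0 ]
R3 <- R3 - (-15)*R2:  [  0   0   1  |  -3   3   1 ]
R1 <- R1 - (4/25)*R3:  [      1       0       0  |   17/25  -13/25   -4/25 ]
R2 <- R2 - (1/5)*R3:  [    0     1     0  |   3/5  -2/5  -1/5 ]
Right block of [I | A^{-1}] is the inverse:
[ 17/25  -13/25  -4/25 ]
[   3/5    -2/5   -1/5 ]
[    -3       3      1 ]

inverse = [17/25 -13/25 -4/25; 3/5 -2/5 -1/5; -3 3 1]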